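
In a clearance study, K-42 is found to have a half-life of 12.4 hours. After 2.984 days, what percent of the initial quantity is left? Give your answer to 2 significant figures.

2.984 days = 71.616 hours.
n = 71.616/12.4 ≈ 5.7755 half-lives.
Fraction remaining = (1/2)^5.7755 ≈ 0.018256, i.e. 1.8256%.

1.8%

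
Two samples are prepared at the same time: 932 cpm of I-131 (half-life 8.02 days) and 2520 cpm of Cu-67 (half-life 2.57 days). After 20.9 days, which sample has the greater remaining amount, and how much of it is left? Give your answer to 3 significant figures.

I-131, 153 cpm

I-131: 932 × (1/2)^2.606 ≈ 153.09 cpm.
Cu-67: 2520 × (1/2)^8.1323 ≈ 8.9812 cpm.
I-131 has more remaining, at ≈ 153.09 cpm.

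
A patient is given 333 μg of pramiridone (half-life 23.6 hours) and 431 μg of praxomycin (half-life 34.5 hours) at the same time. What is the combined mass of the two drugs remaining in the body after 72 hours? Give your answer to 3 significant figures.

pramiridone: 333 × (1/2)^(72/23.6) = 333 × (1/2)^3.0508 ≈ 40.183 μg.
praxomycin: 431 × (1/2)^(72/34.5) = 431 × (1/2)^2.087 ≈ 101.45 μg.
Total = 40.183 + 101.45 ≈ 141.63 μg.

142 μg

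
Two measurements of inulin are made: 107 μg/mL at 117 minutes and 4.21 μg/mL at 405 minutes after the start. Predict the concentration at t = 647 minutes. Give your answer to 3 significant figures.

0.278 μg/mL

Over Δt = 405 − 117 = 288 minutes, the level fell by a factor of 107/4.21 ≈ 25.416.
n = log₂(25.416) ≈ 4.6676 half-lives, so t½ = 288/4.6676 ≈ 61.701 minutes.
From t = 405 to t = 647: 4.21 × (1/2)^((647−405)/61.701) ≈ 0.27772 μg/mL.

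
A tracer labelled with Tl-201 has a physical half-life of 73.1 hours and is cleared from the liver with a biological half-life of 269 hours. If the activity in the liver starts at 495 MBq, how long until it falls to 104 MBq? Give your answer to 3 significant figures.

1/t_eff = 1/t_phys + 1/t_biol = 1/73.1 + 1/269 = 0.017397 per hour.
t_eff = 73.1 × 269 / (73.1 + 269) ≈ 57.48 hours.
n = log₂(495/104) ≈ 2.2508; t = 2.2508 × 57.48 ≈ 129.38 hours.

129 hours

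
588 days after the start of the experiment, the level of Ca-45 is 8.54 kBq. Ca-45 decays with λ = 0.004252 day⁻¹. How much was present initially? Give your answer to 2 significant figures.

t½ = ln 2 / λ = 0.69315 / 0.004252 ≈ 163.02 days.
Number of half-lives elapsed: n = 588/163.02 ≈ 3.607.
A₀ = A × 2^n = 8.54 × 2^3.607 = 8.54 × 12.185 ≈ 104.06 kBq.

100 kBq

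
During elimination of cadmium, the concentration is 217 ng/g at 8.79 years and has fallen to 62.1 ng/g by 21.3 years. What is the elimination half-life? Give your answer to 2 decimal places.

6.93 years

Over Δt = 21.3 − 8.79 = 12.51 years, the level fell by a factor of 217/62.1 ≈ 3.4944.
n = log₂(3.4944) ≈ 1.805 half-lives, so t½ = 12.51/1.805 ≈ 6.9306 years.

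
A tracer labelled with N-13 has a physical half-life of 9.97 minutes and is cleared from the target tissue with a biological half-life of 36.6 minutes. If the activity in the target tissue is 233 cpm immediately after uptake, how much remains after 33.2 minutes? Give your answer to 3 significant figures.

12.4 cpm

1/t_eff = 1/t_phys + 1/t_biol = 1/9.97 + 1/36.6 = 0.12762 per minute.
t_eff = 9.97 × 36.6 / (9.97 + 36.6) ≈ 7.8356 minutes.
Remaining = 233 × (1/2)^(33.2/7.8356) = 233 × (1/2)^4.2371 ≈ 12.356 cpm.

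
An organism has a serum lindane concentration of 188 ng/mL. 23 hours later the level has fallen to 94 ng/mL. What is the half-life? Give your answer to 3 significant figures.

23.0 hours

A/A₀ = 94/188 ≈ 0.5.
n = log₂(2) ≈ 1 half-life elapsed in 23 hours.
t½ = 23/1 ≈ 23 hours.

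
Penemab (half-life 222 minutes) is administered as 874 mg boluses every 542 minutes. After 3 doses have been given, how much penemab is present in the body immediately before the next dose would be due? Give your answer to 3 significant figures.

The 3 doses were given 1626, 1084, 542 minutes ago.
Total = 874·(1/2)^(1626/222) + 874·(1/2)^(1084/222) + 874·(1/2)^(542/222)
      = 5.4534 + 29.622 + 160.9 ≈ 195.98 mg.

196 mg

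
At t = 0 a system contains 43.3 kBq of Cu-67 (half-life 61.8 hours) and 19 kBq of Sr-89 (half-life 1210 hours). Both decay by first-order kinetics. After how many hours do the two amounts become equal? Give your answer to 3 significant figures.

Set 43.3·(1/2)^(t/61.8) = 19·(1/2)^(t/1210).
Taking log₂: log₂(43.3/19) = t·(1/61.8 − 1/1210).
log₂(2.2789) = 1.1884; 1/61.8 − 1/1210 = 0.015355.
t = 1.1884 / 0.015355 ≈ 77.394 hours.

77.4 hours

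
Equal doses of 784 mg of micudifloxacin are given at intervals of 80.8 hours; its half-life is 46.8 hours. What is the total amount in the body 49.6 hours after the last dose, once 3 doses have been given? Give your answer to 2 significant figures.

The 3 doses were given 211.2, 130.4, 49.6 hours ago.
Total = 784·(1/2)^(211.2/46.8) + 784·(1/2)^(130.4/46.8) + 784·(1/2)^(49.6/46.8)
      = 34.342 + 113.64 + 376.08 ≈ 524.06 mg.

520 mg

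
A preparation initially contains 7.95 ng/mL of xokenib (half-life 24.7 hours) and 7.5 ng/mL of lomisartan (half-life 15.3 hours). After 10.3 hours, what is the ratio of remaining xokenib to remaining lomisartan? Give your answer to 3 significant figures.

1.27

xokenib: 7.95 × (1/2)^(10.3/24.7) = 7.95 × (1/2)^0.417 ≈ 5.9544 ng/mL.
lomisartan: 7.5 × (1/2)^(10.3/15.3) = 7.5 × (1/2)^0.6732 ≈ 4.7033 ng/mL.
Ratio ≈ 5.9544 / 4.7033 ≈ 1.266.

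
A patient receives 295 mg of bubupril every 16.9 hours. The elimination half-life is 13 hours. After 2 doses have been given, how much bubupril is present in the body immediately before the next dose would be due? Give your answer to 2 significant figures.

The 2 doses were given 33.8, 16.9 hours ago.
Total = 295·(1/2)^(33.8/13) + 295·(1/2)^(16.9/13)
      = 48.657 + 119.81 ≈ 168.46 mg.

170 mg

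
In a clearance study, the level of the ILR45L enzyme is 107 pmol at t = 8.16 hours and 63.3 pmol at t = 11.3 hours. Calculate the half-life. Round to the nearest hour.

4 hours

Over Δt = 11.3 − 8.16 = 3.14 hours, the level fell by a factor of 107/63.3 ≈ 1.6904.
n = log₂(1.6904) ≈ 0.75733 half-lives, so t½ = 3.14/0.75733 ≈ 4.1461 hours.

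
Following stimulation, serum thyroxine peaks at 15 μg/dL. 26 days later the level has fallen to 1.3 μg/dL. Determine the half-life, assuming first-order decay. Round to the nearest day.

A/A₀ = 1.3/15 ≈ 0.086667.
n = log₂(11.538) ≈ 3.5284 half-lives elapsed in 26 days.
t½ = 26/3.5284 ≈ 7.3688 days.

7 days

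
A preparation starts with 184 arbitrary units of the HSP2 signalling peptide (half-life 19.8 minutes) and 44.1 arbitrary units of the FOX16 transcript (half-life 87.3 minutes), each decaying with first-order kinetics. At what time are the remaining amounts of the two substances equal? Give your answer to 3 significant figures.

Set 184·(1/2)^(t/19.8) = 44.1·(1/2)^(t/87.3).
Taking log₂: log₂(184/44.1) = t·(1/19.8 − 1/87.3).
log₂(4.1723) = 2.0609; 1/19.8 − 1/87.3 = 0.03905.
t = 2.0609 / 0.03905 ≈ 52.774 minutes.

52.8 minutes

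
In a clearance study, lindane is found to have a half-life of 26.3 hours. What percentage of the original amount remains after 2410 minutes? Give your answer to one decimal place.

2410 minutes = 40.1667 hours.
n = 40.1667/26.3 ≈ 1.5272 half-lives.
Fraction remaining = (1/2)^1.5272 ≈ 0.34694, i.e. 34.694%.

34.7%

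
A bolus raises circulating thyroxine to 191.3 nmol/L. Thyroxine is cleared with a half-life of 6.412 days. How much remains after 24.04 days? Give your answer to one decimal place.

14.2 nmol/L

Number of half-lives: n = 24.04/6.412 ≈ 3.7492.
Remaining = 191.3 × (1/2)^3.7492 = 191.3 × 0.074366 ≈ 14.226 nmol/L.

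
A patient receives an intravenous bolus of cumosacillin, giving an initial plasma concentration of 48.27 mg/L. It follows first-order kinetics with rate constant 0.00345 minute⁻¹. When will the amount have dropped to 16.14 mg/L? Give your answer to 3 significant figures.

318 minutes

t½ = ln 2 / k = 0.69315 / 0.00345 ≈ 200.91 minutes.
Fraction remaining = 16.14/48.27 ≈ 0.33437.
n = log₂(48.27/16.14) = ln(2.9907)/ln 2 ≈ 1.5805 half-lives.
t = n × t½ = 1.5805 × 200.91 ≈ 317.54 minutes.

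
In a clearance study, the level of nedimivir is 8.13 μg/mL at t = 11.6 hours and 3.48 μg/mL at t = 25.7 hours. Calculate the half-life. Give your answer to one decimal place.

11.5 hours

Over Δt = 25.7 − 11.6 = 14.1 hours, the level fell by a factor of 8.13/3.48 ≈ 2.3362.
n = log₂(2.3362) ≈ 1.2242 half-lives, so t½ = 14.1/1.2242 ≈ 11.518 hours.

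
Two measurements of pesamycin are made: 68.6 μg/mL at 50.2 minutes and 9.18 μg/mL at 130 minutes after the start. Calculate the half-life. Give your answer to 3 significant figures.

27.5 minutes

Over Δt = 130 − 50.2 = 79.8 minutes, the level fell by a factor of 68.6/9.18 ≈ 7.4728.
n = log₂(7.4728) ≈ 2.9016 half-lives, so t½ = 79.8/2.9016 ≈ 27.502 minutes.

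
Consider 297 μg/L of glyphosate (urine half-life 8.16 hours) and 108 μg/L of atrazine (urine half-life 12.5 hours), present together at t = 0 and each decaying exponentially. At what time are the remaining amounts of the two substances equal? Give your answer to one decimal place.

34.3 hours

Set 297·(1/2)^(t/8.16) = 108·(1/2)^(t/12.5).
Taking log₂: log₂(297/108) = t·(1/8.16 − 1/12.5).
log₂(2.75) = 1.4594; 1/8.16 − 1/12.5 = 0.042549.
t = 1.4594 / 0.042549 ≈ 34.3 hours.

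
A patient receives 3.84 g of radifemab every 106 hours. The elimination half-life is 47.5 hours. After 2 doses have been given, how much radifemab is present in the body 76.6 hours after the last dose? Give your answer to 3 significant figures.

The 2 doses were given 182.6, 76.6 hours ago.
Total = 3.84·(1/2)^(182.6/47.5) + 3.84·(1/2)^(76.6/47.5)
      = 0.26737 + 1.2557 ≈ 1.5231 g.

1.52 g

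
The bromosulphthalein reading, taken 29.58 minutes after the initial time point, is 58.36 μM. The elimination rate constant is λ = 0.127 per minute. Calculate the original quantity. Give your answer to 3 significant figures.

2500 μM

t½ = ln 2 / λ = 0.69315 / 0.127 ≈ 5.4579 minutes.
Number of half-lives elapsed: n = 29.58/5.4579 ≈ 5.4197.
A₀ = A × 2^n = 58.36 × 2^5.4197 = 58.36 × 42.805 ≈ 2498.1 μM.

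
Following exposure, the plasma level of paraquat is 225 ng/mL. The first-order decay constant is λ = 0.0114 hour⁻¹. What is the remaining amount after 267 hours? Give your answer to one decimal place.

t½ = ln 2 / λ = 0.69315 / 0.0114 ≈ 60.802 hours.
Number of half-lives: n = 267/60.802 ≈ 4.3913.
Remaining = 225 × (1/2)^4.3913 = 225 × 0.047653 ≈ 10.722 ng/mL.

10.7 ng/mL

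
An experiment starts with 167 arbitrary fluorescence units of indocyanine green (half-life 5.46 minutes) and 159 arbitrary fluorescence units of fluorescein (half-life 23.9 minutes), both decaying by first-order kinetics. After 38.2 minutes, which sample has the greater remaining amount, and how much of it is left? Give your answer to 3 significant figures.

indocyanine green: 167 × (1/2)^6.9963 ≈ 1.308 arbitrary fluorescence units.
fluorescein: 159 × (1/2)^1.5983 ≈ 52.511 arbitrary fluorescence units.
Fluorescein has more remaining, at ≈ 52.511 arbitrary fluorescence units.

fluorescein, 52.5 arbitrary fluorescence units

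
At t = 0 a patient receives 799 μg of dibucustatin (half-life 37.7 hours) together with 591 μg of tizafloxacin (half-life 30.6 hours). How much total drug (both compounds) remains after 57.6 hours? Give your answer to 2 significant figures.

dibucustatin: 799 × (1/2)^(57.6/37.7) = 799 × (1/2)^1.5279 ≈ 277.09 μg.
tizafloxacin: 591 × (1/2)^(57.6/30.6) = 591 × (1/2)^1.8824 ≈ 160.3 μg.
Total = 277.09 + 160.3 ≈ 437.39 μg.

440 μg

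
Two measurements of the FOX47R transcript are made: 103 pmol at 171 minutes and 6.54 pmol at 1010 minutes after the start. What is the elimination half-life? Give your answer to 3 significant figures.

Over Δt = 1010 − 171 = 839 minutes, the level fell by a factor of 103/6.54 ≈ 15.749.
n = log₂(15.749) ≈ 3.9772 half-lives, so t½ = 839/3.9772 ≈ 210.95 minutes.

211 minutes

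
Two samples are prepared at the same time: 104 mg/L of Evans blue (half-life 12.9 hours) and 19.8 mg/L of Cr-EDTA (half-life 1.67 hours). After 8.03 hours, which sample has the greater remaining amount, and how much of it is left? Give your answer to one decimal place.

Evans blue: 104 × (1/2)^0.62248 ≈ 67.554 mg/L.
Cr-EDTA: 19.8 × (1/2)^4.8084 ≈ 0.70664 mg/L.
Evans blue has more remaining, at ≈ 67.554 mg/L.

Evans blue, 67.6 mg/L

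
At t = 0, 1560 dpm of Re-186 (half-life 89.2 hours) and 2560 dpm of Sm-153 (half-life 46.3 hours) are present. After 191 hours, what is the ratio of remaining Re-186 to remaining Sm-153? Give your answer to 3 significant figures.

Re-186: 1560 × (1/2)^(191/89.2) = 1560 × (1/2)^2.1413 ≈ 353.62 dpm.
Sm-153: 2560 × (1/2)^(191/46.3) = 2560 × (1/2)^4.1253 ≈ 146.69 dpm.
Ratio ≈ 353.62 / 146.69 ≈ 2.4106.

2.41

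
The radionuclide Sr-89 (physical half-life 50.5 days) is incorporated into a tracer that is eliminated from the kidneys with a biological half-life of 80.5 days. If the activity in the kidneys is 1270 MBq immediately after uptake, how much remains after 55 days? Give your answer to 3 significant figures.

1/t_eff = 1/t_phys + 1/t_biol = 1/50.5 + 1/80.5 = 0.032224 per day.
t_eff = 50.5 × 80.5 / (50.5 + 80.5) ≈ 31.032 days.
Remaining = 1270 × (1/2)^(55/31.032) = 1270 × (1/2)^1.7723 ≈ 371.77 MBq.

372 MBq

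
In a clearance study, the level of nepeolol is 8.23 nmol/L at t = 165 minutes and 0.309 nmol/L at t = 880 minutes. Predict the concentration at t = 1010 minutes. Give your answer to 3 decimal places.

0.170 nmol/L

Over Δt = 880 − 165 = 715 minutes, the level fell by a factor of 8.23/0.309 ≈ 26.634.
n = log₂(26.634) ≈ 4.7352 half-lives, so t½ = 715/4.7352 ≈ 151 minutes.
From t = 880 to t = 1010: 0.309 × (1/2)^((1010−880)/151) ≈ 0.17013 nmol/L.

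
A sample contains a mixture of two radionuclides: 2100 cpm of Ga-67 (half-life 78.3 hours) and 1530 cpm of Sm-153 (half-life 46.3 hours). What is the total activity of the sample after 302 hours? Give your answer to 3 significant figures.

162 cpm

Ga-67: 2100 × (1/2)^(302/78.3) = 2100 × (1/2)^3.857 ≈ 144.93 cpm.
Sm-153: 1530 × (1/2)^(302/46.3) = 1530 × (1/2)^6.5227 ≈ 16.641 cpm.
Total = 144.93 + 16.641 ≈ 161.57 cpm.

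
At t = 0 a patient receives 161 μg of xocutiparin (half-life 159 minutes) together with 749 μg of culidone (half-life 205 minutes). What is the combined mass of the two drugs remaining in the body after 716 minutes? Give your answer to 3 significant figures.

73.6 μg

xocutiparin: 161 × (1/2)^(716/159) = 161 × (1/2)^4.5031 ≈ 7.0998 μg.
culidone: 749 × (1/2)^(716/205) = 749 × (1/2)^3.4927 ≈ 66.539 μg.
Total = 7.0998 + 66.539 ≈ 73.639 μg.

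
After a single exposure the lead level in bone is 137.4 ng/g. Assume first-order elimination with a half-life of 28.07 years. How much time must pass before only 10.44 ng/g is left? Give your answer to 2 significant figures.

Fraction remaining = 10.44/137.4 ≈ 0.075983.
n = log₂(137.4/10.44) = ln(13.161)/ln 2 ≈ 3.7182 half-lives.
t = n × t½ = 3.7182 × 28.07 ≈ 104.37 years.

100 years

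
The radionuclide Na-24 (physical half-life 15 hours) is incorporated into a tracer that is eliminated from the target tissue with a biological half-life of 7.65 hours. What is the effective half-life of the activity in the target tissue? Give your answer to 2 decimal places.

5.07 hours

1/t_eff = 1/t_phys + 1/t_biol = 1/15 + 1/7.65 = 0.19739 per hour.
t_eff = 15 × 7.65 / (15 + 7.65) ≈ 5.0662 hours.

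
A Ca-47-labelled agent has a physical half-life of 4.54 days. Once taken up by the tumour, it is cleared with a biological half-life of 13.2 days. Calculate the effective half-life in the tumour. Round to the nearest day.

1/t_eff = 1/t_phys + 1/t_biol = 1/4.54 + 1/13.2 = 0.29602 per day.
t_eff = 4.54 × 13.2 / (4.54 + 13.2) ≈ 3.3781 days.

3 days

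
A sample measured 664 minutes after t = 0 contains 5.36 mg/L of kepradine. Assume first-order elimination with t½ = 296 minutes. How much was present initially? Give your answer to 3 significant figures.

Number of half-lives elapsed: n = 664/296 ≈ 2.2432.
A₀ = A × 2^n = 5.36 × 2^2.2432 = 5.36 × 4.7346 ≈ 25.377 mg/L.

25.4 mg/L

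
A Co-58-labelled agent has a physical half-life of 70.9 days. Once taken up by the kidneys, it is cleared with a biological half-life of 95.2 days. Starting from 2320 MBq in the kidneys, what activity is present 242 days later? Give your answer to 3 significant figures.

1/t_eff = 1/t_phys + 1/t_biol = 1/70.9 + 1/95.2 = 0.024609 per day.
t_eff = 70.9 × 95.2 / (70.9 + 95.2) ≈ 40.636 days.
Remaining = 2320 × (1/2)^(242/40.636) = 2320 × (1/2)^5.9553 ≈ 37.391 MBq.

37.4 MBq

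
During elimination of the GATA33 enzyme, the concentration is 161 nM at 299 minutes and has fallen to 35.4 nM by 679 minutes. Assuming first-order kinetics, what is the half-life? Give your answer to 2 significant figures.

170 minutes

Over Δt = 679 − 299 = 380 minutes, the level fell by a factor of 161/35.4 ≈ 4.548.
n = log₂(4.548) ≈ 2.1852 half-lives, so t½ = 380/2.1852 ≈ 173.89 minutes.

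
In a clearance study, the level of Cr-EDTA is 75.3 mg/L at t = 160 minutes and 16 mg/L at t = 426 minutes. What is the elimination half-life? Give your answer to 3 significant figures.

Over Δt = 426 − 160 = 266 minutes, the level fell by a factor of 75.3/16 ≈ 4.7062.
n = log₂(4.7062) ≈ 2.2346 half-lives, so t½ = 266/2.2346 ≈ 119.04 minutes.

119 minutes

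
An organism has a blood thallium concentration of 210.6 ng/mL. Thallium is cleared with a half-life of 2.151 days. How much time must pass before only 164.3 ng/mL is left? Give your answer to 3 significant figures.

0.770 days

Fraction remaining = 164.3/210.6 ≈ 0.78015.
n = log₂(210.6/164.3) = ln(1.2818)/ln 2 ≈ 0.35817 half-lives.
t = n × t½ = 0.35817 × 2.151 ≈ 0.77043 days.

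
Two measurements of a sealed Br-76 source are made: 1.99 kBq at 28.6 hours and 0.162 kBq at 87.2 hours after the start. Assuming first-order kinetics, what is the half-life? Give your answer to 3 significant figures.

Over Δt = 87.2 − 28.6 = 58.6 hours, the level fell by a factor of 1.99/0.162 ≈ 12.284.
n = log₂(12.284) ≈ 3.6187 half-lives, so t½ = 58.6/3.6187 ≈ 16.194 hours.

16.2 hours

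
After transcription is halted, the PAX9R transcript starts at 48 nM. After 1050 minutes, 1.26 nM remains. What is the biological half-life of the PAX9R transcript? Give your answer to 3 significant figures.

A/A₀ = 1.26/48 ≈ 0.02625.
n = log₂(38.095) ≈ 5.2515 half-lives elapsed in 1050 minutes.
t½ = 1050/5.2515 ≈ 199.94 minutes.

200 minutes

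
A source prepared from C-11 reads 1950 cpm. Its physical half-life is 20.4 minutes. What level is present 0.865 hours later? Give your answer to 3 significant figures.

334 cpm

Convert the elapsed time: 0.865 hours = 51.9 minutes.
Number of half-lives: n = 51.9/20.4 ≈ 2.5441.
Remaining = 1950 × (1/2)^2.5441 = 1950 × 0.17145 ≈ 334.33 cpm.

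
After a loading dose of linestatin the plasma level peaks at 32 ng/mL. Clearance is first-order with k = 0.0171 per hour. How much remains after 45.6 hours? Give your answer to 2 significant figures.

t½ = ln 2 / k = 0.69315 / 0.0171 ≈ 40.535 hours.
Number of half-lives: n = 45.6/40.535 ≈ 1.125.
Remaining = 32 × (1/2)^1.125 = 32 × 0.45852 ≈ 14.673 ng/mL.

15 ng/mL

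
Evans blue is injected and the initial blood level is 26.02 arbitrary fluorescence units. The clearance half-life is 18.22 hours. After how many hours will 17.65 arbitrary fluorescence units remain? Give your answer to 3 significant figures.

Fraction remaining = 17.65/26.02 ≈ 0.67832.
n = log₂(26.02/17.65) = ln(1.4742)/ln 2 ≈ 0.55995 half-lives.
t = n × t½ = 0.55995 × 18.22 ≈ 10.202 hours.

10.2 hours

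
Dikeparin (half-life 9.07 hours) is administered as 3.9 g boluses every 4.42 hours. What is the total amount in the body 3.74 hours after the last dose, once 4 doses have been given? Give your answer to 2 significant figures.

7.6 g

The 4 doses were given 17, 12.58, 8.16, 3.74 hours ago.
Total = 3.9·(1/2)^(17/9.07) + 3.9·(1/2)^(12.58/9.07) + 3.9·(1/2)^(8.16/9.07) + 3.9·(1/2)^(3.74/9.07)
      = 1.0638 + 1.4912 + 2.0904 + 2.9305 ≈ 7.5759 g.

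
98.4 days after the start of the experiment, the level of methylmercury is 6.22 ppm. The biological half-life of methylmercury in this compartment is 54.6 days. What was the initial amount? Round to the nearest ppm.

Number of half-lives elapsed: n = 98.4/54.6 ≈ 1.8022.
A₀ = A × 2^n = 6.22 × 2^1.8022 = 6.22 × 3.4875 ≈ 21.692 ppm.

22 ppm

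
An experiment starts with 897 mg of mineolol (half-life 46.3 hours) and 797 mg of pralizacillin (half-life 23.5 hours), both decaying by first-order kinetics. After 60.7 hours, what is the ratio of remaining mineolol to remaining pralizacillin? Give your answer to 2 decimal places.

2.72

mineolol: 897 × (1/2)^(60.7/46.3) = 897 × (1/2)^1.311 ≈ 361.52 mg.
pralizacillin: 797 × (1/2)^(60.7/23.5) = 797 × (1/2)^2.583 ≈ 133.02 mg.
Ratio ≈ 361.52 / 133.02 ≈ 2.7179.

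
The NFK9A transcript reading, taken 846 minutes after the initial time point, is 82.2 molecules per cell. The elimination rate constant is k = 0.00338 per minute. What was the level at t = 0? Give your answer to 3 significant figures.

t½ = ln 2 / k = 0.69315 / 0.00338 ≈ 205.07 minutes.
Number of half-lives elapsed: n = 846/205.07 ≈ 4.1254.
A₀ = A × 2^n = 82.2 × 2^4.1254 = 82.2 × 17.452 ≈ 1434.6 molecules per cell.

1430 molecules per cell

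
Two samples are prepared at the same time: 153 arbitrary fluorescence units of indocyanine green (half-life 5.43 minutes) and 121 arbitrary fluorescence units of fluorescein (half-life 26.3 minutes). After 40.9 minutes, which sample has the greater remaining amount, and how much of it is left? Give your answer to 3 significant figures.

fluorescein, 41.2 arbitrary fluorescence units

indocyanine green: 153 × (1/2)^7.5322 ≈ 0.82654 arbitrary fluorescence units.
fluorescein: 121 × (1/2)^1.5551 ≈ 41.176 arbitrary fluorescence units.
Fluorescein has more remaining, at ≈ 41.176 arbitrary fluorescence units.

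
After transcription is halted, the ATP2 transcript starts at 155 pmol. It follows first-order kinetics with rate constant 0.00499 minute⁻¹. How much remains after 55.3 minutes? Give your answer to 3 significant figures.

t½ = ln 2 / k = 0.69315 / 0.00499 ≈ 138.91 minutes.
Number of half-lives: n = 55.3/138.91 ≈ 0.39811.
Remaining = 155 × (1/2)^0.39811 = 155 × 0.75885 ≈ 117.62 pmol.

118 pmol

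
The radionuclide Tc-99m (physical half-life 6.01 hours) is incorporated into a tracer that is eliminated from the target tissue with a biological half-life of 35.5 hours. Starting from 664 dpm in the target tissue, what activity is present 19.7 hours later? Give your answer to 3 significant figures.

46.6 dpm

1/t_eff = 1/t_phys + 1/t_biol = 1/6.01 + 1/35.5 = 0.19456 per hour.
t_eff = 6.01 × 35.5 / (6.01 + 35.5) ≈ 5.1398 hours.
Remaining = 664 × (1/2)^(19.7/5.1398) = 664 × (1/2)^3.8328 ≈ 46.599 dpm.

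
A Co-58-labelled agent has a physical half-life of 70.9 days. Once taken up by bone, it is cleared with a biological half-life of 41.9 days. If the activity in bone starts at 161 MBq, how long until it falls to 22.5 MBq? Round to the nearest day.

75 days

1/t_eff = 1/t_phys + 1/t_biol = 1/70.9 + 1/41.9 = 0.037971 per day.
t_eff = 70.9 × 41.9 / (70.9 + 41.9) ≈ 26.336 days.
n = log₂(161/22.5) ≈ 2.8391; t = 2.8391 × 26.336 ≈ 74.77 days.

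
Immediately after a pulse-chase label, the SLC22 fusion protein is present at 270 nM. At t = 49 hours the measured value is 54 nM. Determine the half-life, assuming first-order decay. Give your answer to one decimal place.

A/A₀ = 54/270 ≈ 0.2.
n = log₂(5) ≈ 2.3219 half-lives elapsed in 49 hours.
t½ = 49/2.3219 ≈ 21.103 hours.

21.1 hours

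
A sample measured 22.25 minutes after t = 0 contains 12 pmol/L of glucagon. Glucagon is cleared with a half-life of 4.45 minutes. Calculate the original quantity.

384 pmol/L

Number of half-lives elapsed: n = 22.25/4.45 ≈ 5.
A₀ = A × 2^n = 12 × 2^5 = 12 × 32 ≈ 384 pmol/L.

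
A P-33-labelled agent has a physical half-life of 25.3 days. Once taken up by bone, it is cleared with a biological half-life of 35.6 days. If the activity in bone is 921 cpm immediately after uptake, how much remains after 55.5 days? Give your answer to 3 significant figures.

1/t_eff = 1/t_phys + 1/t_biol = 1/25.3 + 1/35.6 = 0.067616 per day.
t_eff = 25.3 × 35.6 / (25.3 + 35.6) ≈ 14.789 days.
Remaining = 921 × (1/2)^(55.5/14.789) = 921 × (1/2)^3.7527 ≈ 68.327 cpm.

68.3 cpm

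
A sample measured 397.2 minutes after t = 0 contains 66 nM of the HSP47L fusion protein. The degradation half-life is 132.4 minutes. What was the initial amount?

Number of half-lives elapsed: n = 397.2/132.4 ≈ 3.
A₀ = A × 2^n = 66 × 2^3 = 66 × 8 ≈ 528 nM.

528 nM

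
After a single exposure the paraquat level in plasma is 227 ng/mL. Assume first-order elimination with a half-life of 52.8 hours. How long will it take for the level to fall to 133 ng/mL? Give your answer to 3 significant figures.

40.7 hours

Fraction remaining = 133/227 ≈ 0.5859.
n = log₂(227/133) = ln(1.7068)/ln 2 ≈ 0.77127 half-lives.
t = n × t½ = 0.77127 × 52.8 ≈ 40.723 hours.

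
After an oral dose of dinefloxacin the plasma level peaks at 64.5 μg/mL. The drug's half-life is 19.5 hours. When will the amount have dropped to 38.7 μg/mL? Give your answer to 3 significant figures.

14.4 hours

Fraction remaining = 38.7/64.5 ≈ 0.6.
n = log₂(64.5/38.7) = ln(1.6667)/ln 2 ≈ 0.73697 half-lives.
t = n × t½ = 0.73697 × 19.5 ≈ 14.371 hours.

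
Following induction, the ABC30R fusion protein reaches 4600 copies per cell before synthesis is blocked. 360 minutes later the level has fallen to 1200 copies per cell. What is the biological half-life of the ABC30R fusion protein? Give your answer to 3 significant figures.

186 minutes

A/A₀ = 1200/4600 ≈ 0.26087.
n = log₂(3.8333) ≈ 1.9386 half-lives elapsed in 360 minutes.
t½ = 360/1.9386 ≈ 185.7 minutes.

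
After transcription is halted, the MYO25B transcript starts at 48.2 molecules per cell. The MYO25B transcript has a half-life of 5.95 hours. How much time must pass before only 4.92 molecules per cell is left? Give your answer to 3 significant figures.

19.6 hours

Fraction remaining = 4.92/48.2 ≈ 0.10207.
n = log₂(48.2/4.92) = ln(9.7967)/ln 2 ≈ 3.2923 half-lives.
t = n × t½ = 3.2923 × 5.95 ≈ 19.589 hours.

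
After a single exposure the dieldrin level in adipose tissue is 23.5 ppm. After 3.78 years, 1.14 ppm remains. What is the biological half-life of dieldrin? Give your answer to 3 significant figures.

A/A₀ = 1.14/23.5 ≈ 0.048511.
n = log₂(20.614) ≈ 4.3656 half-lives elapsed in 3.78 years.
t½ = 3.78/4.3656 ≈ 0.86587 years.

0.866 years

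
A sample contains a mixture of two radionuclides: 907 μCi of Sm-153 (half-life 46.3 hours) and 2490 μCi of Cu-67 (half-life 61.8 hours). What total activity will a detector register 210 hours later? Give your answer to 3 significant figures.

Sm-153: 907 × (1/2)^(210/46.3) = 907 × (1/2)^4.5356 ≈ 39.106 μCi.
Cu-67: 2490 × (1/2)^(210/61.8) = 2490 × (1/2)^3.3981 ≈ 236.2 μCi.
Total = 39.106 + 236.2 ≈ 275.31 μCi.

275 μCi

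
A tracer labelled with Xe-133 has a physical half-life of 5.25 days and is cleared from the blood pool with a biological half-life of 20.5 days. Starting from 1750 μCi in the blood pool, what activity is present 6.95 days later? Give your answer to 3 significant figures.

553 μCi

1/t_eff = 1/t_phys + 1/t_biol = 1/5.25 + 1/20.5 = 0.23926 per day.
t_eff = 5.25 × 20.5 / (5.25 + 20.5) ≈ 4.1796 days.
Remaining = 1750 × (1/2)^(6.95/4.1796) = 1750 × (1/2)^1.6628 ≈ 552.68 μCi.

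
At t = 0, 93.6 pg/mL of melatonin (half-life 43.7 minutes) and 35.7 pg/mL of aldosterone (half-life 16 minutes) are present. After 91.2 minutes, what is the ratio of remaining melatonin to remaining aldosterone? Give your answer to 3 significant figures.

32.1

melatonin: 93.6 × (1/2)^(91.2/43.7) = 93.6 × (1/2)^2.087 ≈ 22.031 pg/mL.
aldosterone: 35.7 × (1/2)^(91.2/16) = 35.7 × (1/2)^5.7 ≈ 0.68675 pg/mL.
Ratio ≈ 22.031 / 0.68675 ≈ 32.081.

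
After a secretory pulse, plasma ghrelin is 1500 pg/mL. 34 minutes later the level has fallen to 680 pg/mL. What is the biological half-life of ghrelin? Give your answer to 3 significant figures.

A/A₀ = 680/1500 ≈ 0.45333.
n = log₂(2.2059) ≈ 1.1414 half-lives elapsed in 34 minutes.
t½ = 34/1.1414 ≈ 29.789 minutes.

29.8 minutes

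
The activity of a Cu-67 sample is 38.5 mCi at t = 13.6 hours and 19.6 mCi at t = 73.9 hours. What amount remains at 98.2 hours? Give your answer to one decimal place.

Over Δt = 73.9 − 13.6 = 60.3 hours, the level fell by a factor of 38.5/19.6 ≈ 1.9643.
n = log₂(1.9643) ≈ 0.974 half-lives, so t½ = 60.3/0.974 ≈ 61.909 hours.
From t = 73.9 to t = 98.2: 19.6 × (1/2)^((98.2−73.9)/61.909) ≈ 14.931 mCi.

14.9 mCi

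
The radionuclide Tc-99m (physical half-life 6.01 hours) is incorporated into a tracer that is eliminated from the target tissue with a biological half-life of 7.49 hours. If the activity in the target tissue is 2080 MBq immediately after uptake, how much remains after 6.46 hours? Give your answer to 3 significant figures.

1/t_eff = 1/t_phys + 1/t_biol = 1/6.01 + 1/7.49 = 0.2999 per hour.
t_eff = 6.01 × 7.49 / (6.01 + 7.49) ≈ 3.3344 hours.
Remaining = 2080 × (1/2)^(6.46/3.3344) = 2080 × (1/2)^1.9374 ≈ 543.08 MBq.

543 MBq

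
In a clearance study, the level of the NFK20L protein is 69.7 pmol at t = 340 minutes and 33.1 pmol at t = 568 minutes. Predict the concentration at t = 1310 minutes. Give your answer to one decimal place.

Over Δt = 568 − 340 = 228 minutes, the level fell by a factor of 69.7/33.1 ≈ 2.1057.
n = log₂(2.1057) ≈ 1.0743 half-lives, so t½ = 228/1.0743 ≈ 212.23 minutes.
From t = 568 to t = 1310: 33.1 × (1/2)^((1310−568)/212.23) ≈ 2.9332 pmol.

2.9 pmol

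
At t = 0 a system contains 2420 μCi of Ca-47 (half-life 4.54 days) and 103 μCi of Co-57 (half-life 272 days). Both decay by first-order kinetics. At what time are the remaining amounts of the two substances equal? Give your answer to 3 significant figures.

Set 2420·(1/2)^(t/4.54) = 103·(1/2)^(t/272).
Taking log₂: log₂(2420/103) = t·(1/4.54 − 1/272).
log₂(23.495) = 4.5543; 1/4.54 − 1/272 = 0.21659.
t = 4.5543 / 0.21659 ≈ 21.027 days.

21.0 days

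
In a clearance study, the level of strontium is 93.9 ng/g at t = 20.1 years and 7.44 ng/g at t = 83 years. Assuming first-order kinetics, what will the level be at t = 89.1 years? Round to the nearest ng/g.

6 ng/g

Over Δt = 83 − 20.1 = 62.9 years, the level fell by a factor of 93.9/7.44 ≈ 12.621.
n = log₂(12.621) ≈ 3.6578 half-lives, so t½ = 62.9/3.6578 ≈ 17.196 years.
From t = 83 to t = 89.1: 7.44 × (1/2)^((89.1−83)/17.196) ≈ 5.8182 ng/g.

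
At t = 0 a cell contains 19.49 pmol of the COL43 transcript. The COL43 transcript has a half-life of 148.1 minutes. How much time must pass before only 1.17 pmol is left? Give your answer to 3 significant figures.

Fraction remaining = 1.17/19.49 ≈ 0.060031.
n = log₂(19.49/1.17) = ln(16.658)/ln 2 ≈ 4.0582 half-lives.
t = n × t½ = 4.0582 × 148.1 ≈ 601.01 minutes.

601 minutes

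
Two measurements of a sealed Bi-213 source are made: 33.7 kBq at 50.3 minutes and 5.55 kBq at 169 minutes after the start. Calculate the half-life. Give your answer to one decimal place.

Over Δt = 169 − 50.3 = 118.7 minutes, the level fell by a factor of 33.7/5.55 ≈ 6.0721.
n = log₂(6.0721) ≈ 2.6022 half-lives, so t½ = 118.7/2.6022 ≈ 45.615 minutes.

45.6 minutes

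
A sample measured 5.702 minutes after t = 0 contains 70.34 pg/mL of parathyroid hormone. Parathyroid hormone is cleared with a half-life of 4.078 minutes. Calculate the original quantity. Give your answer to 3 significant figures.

Number of half-lives elapsed: n = 5.702/4.078 ≈ 1.3982.
A₀ = A × 2^n = 70.34 × 2^1.3982 = 70.34 × 2.6358 ≈ 185.4 pg/mL.

185 pg/mL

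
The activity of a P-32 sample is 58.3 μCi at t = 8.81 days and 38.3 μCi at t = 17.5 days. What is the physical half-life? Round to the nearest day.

14 days

Over Δt = 17.5 − 8.81 = 8.69 days, the level fell by a factor of 58.3/38.3 ≈ 1.5222.
n = log₂(1.5222) ≈ 0.60615 half-lives, so t½ = 8.69/0.60615 ≈ 14.336 days.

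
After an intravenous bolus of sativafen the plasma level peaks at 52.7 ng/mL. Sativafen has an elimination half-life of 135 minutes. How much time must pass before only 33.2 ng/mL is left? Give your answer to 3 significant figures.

90.0 minutes

Fraction remaining = 33.2/52.7 ≈ 0.62998.
n = log₂(52.7/33.2) = ln(1.5873)/ln 2 ≈ 0.66662 half-lives.
t = n × t½ = 0.66662 × 135 ≈ 89.994 minutes.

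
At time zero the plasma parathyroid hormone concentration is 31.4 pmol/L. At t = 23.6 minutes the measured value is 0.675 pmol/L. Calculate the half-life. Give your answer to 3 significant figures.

4.26 minutes

A/A₀ = 0.675/31.4 ≈ 0.021497.
n = log₂(46.519) ≈ 5.5397 half-lives elapsed in 23.6 minutes.
t½ = 23.6/5.5397 ≈ 4.2601 minutes.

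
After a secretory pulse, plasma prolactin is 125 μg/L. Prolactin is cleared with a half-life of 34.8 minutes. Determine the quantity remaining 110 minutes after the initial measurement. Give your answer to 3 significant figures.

14.0 μg/L

Number of half-lives: n = 110/34.8 ≈ 3.1609.
Remaining = 125 × (1/2)^3.1609 = 125 × 0.11181 ≈ 13.976 μg/L.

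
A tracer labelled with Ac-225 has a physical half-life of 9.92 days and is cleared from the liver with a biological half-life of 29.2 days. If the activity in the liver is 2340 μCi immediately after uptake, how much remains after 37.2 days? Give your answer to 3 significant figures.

1/t_eff = 1/t_phys + 1/t_biol = 1/9.92 + 1/29.2 = 0.13505 per day.
t_eff = 9.92 × 29.2 / (9.92 + 29.2) ≈ 7.4045 days.
Remaining = 2340 × (1/2)^(37.2/7.4045) = 2340 × (1/2)^5.024 ≈ 71.92 μCi.

71.9 μCi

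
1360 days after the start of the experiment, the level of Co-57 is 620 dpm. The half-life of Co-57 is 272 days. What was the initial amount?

19840 dpm

Number of half-lives elapsed: n = 1360/272 ≈ 5.
A₀ = A × 2^n = 620 × 2^5 = 620 × 32 ≈ 19840 dpm.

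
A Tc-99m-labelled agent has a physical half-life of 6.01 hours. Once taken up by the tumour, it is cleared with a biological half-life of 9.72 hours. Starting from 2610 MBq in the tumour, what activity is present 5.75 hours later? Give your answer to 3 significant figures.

1/t_eff = 1/t_phys + 1/t_biol = 1/6.01 + 1/9.72 = 0.26927 per hour.
t_eff = 6.01 × 9.72 / (6.01 + 9.72) ≈ 3.7137 hours.
Remaining = 2610 × (1/2)^(5.75/3.7137) = 2610 × (1/2)^1.5483 ≈ 892.39 MBq.

892 MBq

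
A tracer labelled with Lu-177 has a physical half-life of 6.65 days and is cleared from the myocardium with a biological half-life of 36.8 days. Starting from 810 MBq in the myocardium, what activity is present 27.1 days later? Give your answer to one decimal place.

1/t_eff = 1/t_phys + 1/t_biol = 1/6.65 + 1/36.8 = 0.17755 per day.
t_eff = 6.65 × 36.8 / (6.65 + 36.8) ≈ 5.6322 days.
Remaining = 810 × (1/2)^(27.1/5.6322) = 810 × (1/2)^4.8116 ≈ 28.844 MBq.

28.8 MBq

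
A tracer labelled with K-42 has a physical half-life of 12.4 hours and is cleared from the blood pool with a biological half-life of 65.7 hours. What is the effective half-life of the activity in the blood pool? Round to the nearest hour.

1/t_eff = 1/t_phys + 1/t_biol = 1/12.4 + 1/65.7 = 0.095866 per hour.
t_eff = 12.4 × 65.7 / (12.4 + 65.7) ≈ 10.431 hours.

10 hours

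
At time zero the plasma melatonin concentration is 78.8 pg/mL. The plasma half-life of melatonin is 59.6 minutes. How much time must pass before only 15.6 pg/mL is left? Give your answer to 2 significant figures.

Fraction remaining = 15.6/78.8 ≈ 0.19797.
n = log₂(78.8/15.6) = ln(5.0513)/ln 2 ≈ 2.3366 half-lives.
t = n × t½ = 2.3366 × 59.6 ≈ 139.26 minutes.

140 minutes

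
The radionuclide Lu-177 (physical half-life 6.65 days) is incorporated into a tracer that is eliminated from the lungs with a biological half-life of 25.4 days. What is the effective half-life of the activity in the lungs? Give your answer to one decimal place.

5.3 days

1/t_eff = 1/t_phys + 1/t_biol = 1/6.65 + 1/25.4 = 0.18975 per day.
t_eff = 6.65 × 25.4 / (6.65 + 25.4) ≈ 5.2702 days.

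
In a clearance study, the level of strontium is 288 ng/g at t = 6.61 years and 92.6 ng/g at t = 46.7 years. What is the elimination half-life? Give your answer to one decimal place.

24.5 years

Over Δt = 46.7 − 6.61 = 40.09 years, the level fell by a factor of 288/92.6 ≈ 3.1102.
n = log₂(3.1102) ≈ 1.637 half-lives, so t½ = 40.09/1.637 ≈ 24.49 years.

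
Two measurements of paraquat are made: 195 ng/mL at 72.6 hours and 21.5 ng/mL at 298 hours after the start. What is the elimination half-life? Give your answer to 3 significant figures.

70.9 hours

Over Δt = 298 − 72.6 = 225.4 hours, the level fell by a factor of 195/21.5 ≈ 9.0698.
n = log₂(9.0698) ≈ 3.1811 half-lives, so t½ = 225.4/3.1811 ≈ 70.857 hours.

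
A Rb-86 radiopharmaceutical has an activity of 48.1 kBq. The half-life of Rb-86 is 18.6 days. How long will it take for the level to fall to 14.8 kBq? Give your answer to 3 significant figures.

Fraction remaining = 14.8/48.1 ≈ 0.30769.
n = log₂(48.1/14.8) = ln(3.25)/ln 2 ≈ 1.7004 half-lives.
t = n × t½ = 1.7004 × 18.6 ≈ 31.628 days.

31.6 days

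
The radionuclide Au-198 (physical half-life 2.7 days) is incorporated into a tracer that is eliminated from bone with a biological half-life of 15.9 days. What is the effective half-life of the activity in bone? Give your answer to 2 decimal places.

2.31 days

1/t_eff = 1/t_phys + 1/t_biol = 1/2.7 + 1/15.9 = 0.43326 per day.
t_eff = 2.7 × 15.9 / (2.7 + 15.9) ≈ 2.3081 days.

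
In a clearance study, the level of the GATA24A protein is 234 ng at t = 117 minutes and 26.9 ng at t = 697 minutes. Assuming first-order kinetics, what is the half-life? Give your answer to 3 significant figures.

Over Δt = 697 − 117 = 580 minutes, the level fell by a factor of 234/26.9 ≈ 8.6989.
n = log₂(8.6989) ≈ 3.1208 half-lives, so t½ = 580/3.1208 ≈ 185.85 minutes.

186 minutes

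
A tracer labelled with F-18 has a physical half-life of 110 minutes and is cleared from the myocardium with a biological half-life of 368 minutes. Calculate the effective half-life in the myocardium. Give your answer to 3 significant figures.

84.7 minutes

1/t_eff = 1/t_phys + 1/t_biol = 1/110 + 1/368 = 0.011808 per minute.
t_eff = 110 × 368 / (110 + 368) ≈ 84.686 minutes.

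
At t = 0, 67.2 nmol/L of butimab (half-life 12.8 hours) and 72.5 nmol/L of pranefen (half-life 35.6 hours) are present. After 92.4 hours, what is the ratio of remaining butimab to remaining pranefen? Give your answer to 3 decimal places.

0.038

butimab: 67.2 × (1/2)^(92.4/12.8) = 67.2 × (1/2)^7.2188 ≈ 0.45114 nmol/L.
pranefen: 72.5 × (1/2)^(92.4/35.6) = 72.5 × (1/2)^2.5955 ≈ 11.995 nmol/L.
Ratio ≈ 0.45114 / 11.995 ≈ 0.037609.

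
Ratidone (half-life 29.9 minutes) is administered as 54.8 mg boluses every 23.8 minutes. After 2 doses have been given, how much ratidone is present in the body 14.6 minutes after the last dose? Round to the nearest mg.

The 2 doses were given 38.4, 14.6 minutes ago.
Total = 54.8·(1/2)^(38.4/29.9) + 54.8·(1/2)^(14.6/29.9)
      = 22.5 + 39.065 ≈ 61.565 mg.

62 mg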